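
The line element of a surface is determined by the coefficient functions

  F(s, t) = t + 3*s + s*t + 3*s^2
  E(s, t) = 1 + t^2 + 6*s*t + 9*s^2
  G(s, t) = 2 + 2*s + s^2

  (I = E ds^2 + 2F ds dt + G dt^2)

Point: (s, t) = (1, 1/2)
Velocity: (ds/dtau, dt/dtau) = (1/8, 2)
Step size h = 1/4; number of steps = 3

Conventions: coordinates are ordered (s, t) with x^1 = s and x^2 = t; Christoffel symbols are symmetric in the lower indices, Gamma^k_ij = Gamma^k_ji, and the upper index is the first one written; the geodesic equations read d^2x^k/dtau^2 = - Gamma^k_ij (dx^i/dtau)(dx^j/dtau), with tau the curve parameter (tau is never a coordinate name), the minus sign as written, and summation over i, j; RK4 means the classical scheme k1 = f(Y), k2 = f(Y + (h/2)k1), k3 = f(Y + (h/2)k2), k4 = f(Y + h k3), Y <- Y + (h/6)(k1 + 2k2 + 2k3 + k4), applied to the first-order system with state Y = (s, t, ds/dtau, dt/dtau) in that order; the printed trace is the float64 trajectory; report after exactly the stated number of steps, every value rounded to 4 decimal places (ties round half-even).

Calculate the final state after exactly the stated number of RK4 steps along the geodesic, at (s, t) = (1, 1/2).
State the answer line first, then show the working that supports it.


Answer: s = 1.0703, t = 1.9880, ds/dtau = 0.0702, dt/dtau = 1.9734

f(Y) = (ds/dtau, dt/dtau, -Gamma^s_ij Y'^i Y'^j, -Gamma^t_ij Y'^i Y'^j) with the Gammas evaluated at the stage position; h = 0.250000; intermediate values shown to 6 dp
step 0: s = 1.0000, t = 0.5000, ds/dtau = 0.1250, dt/dtau = 2.0000
step 1:
  k1: at (s, t) = (1.000000, 0.500000), (ds/dtau, dt/dtau) = (0.125000, 2.000000); Gamma_sss = 0.608696, Gamma_sst = 0.202899, Gamma_stt = 0.000000, Gamma_tss = 0.347826, Gamma_tst = 0.115942, Gamma_ttt = 0.000000; k1 = (0.125000, 2.000000, -0.110960, -0.063406)
  k2: at (s, t) = (1.015625, 0.750000), (ds/dtau, dt/dtau) = (0.111130, 1.992074); Gamma_sss = 0.584764, Gamma_sst = 0.194921, Gamma_stt = 0.000000, Gamma_tss = 0.310430, Gamma_tst = 0.103477, Gamma_ttt = 0.000000; k2 = (0.111130, 1.992074, -0.093525, -0.049649)
  k3: at (s, t) = (1.013891, 0.749009), (ds/dtau, dt/dtau) = (0.113309, 1.993794); Gamma_sss = 0.585433, Gamma_sst = 0.195144, Gamma_stt = 0.000000, Gamma_tss = 0.311025, Gamma_tst = 0.103675, Gamma_ttt = 0.000000; k3 = (0.113309, 1.993794, -0.095689, -0.050837)
  k4: at (s, t) = (1.028327, 0.998448), (ds/dtau, dt/dtau) = (0.101078, 1.987291); Gamma_sss = 0.562236, Gamma_sst = 0.187412, Gamma_stt = 0.000000, Gamma_tss = 0.279275, Gamma_tst = 0.093092, Gamma_ttt = 0.000000; k4 = (0.101078, 1.987291, -0.081036, -0.040252)
  Y <- Y + (h/6)(k1 + 2k2 + 2k3 + k4): s = 1.0281, t = 0.9983, ds/dtau = 0.1012, dt/dtau = 1.9873
step 2:
  k1: at (s, t) = (1.028123, 0.998293), (ds/dtau, dt/dtau) = (0.101232, 1.987307); Gamma_sss = 0.562314, Gamma_sst = 0.187438, Gamma_stt = 0.000000, Gamma_tss = 0.279338, Gamma_tst = 0.093113, Gamma_ttt = 0.000000; k1 = (0.101232, 1.987307, -0.081180, -0.040327)
  k2: at (s, t) = (1.040777, 1.246706), (ds/dtau, dt/dtau) = (0.091085, 1.982266); Gamma_sss = 0.540427, Gamma_sst = 0.180142, Gamma_stt = 0.000000, Gamma_tss = 0.252433, Gamma_tst = 0.084144, Gamma_ttt = 0.000000; k2 = (0.091085, 1.982266, -0.069535, -0.032480)
  k3: at (s, t) = (1.039509, 1.246076), (ds/dtau, dt/dtau) = (0.092541, 1.983247); Gamma_sss = 0.540857, Gamma_sst = 0.180286, Gamma_stt = 0.000000, Gamma_tss = 0.252734, Gamma_tst = 0.084245, Gamma_ttt = 0.000000; k3 = (0.092541, 1.983247, -0.070808, -0.033087)
  k4: at (s, t) = (1.051258, 1.494105), (ds/dtau, dt/dtau) = (0.083530, 1.979035); Gamma_sss = 0.520082, Gamma_sst = 0.173361, Gamma_stt = 0.000000, Gamma_tss = 0.229529, Gamma_tst = 0.076510, Gamma_ttt = 0.000000; k4 = (0.083530, 1.979035, -0.060945, -0.026897)
  Y <- Y + (h/6)(k1 + 2k2 + 2k3 + k4): s = 1.0511, t = 1.4940, ds/dtau = 0.0836, dt/dtau = 1.9790
step 3:
  k1: at (s, t) = (1.051124, 1.494017), (ds/dtau, dt/dtau) = (0.083615, 1.979042); Gamma_sss = 0.520127, Gamma_sst = 0.173376, Gamma_stt = 0.000000, Gamma_tss = 0.229558, Gamma_tst = 0.076519, Gamma_ttt = 0.000000; k1 = (0.083615, 1.979042, -0.061016, -0.026930)
  k2: at (s, t) = (1.061576, 1.741397), (ds/dtau, dt/dtau) = (0.075988, 1.975676); Gamma_sss = 0.500677, Gamma_sst = 0.166892, Gamma_stt = 0.000000, Gamma_tss = 0.209533, Gamma_tst = 0.069844, Gamma_ttt = 0.000000; k2 = (0.075988, 1.975676, -0.053001, -0.022181)
  k3: at (s, t) = (1.060622, 1.740976), (ds/dtau, dt/dtau) = (0.076990, 1.976270); Gamma_sss = 0.500958, Gamma_sst = 0.166986, Gamma_stt = 0.000000, Gamma_tss = 0.209693, Gamma_tst = 0.069898, Gamma_ttt = 0.000000; k3 = (0.076990, 1.976270, -0.053784, -0.022513)
  k4: at (s, t) = (1.070371, 1.988084), (ds/dtau, dt/dtau) = (0.070169, 1.973414); Gamma_sss = 0.482627, Gamma_sst = 0.160876, Gamma_stt = 0.000000, Gamma_tss = 0.192187, Gamma_tst = 0.064062, Gamma_ttt = 0.000000; k4 = (0.070169, 1.973414, -0.046930, -0.018688)
  Y <- Y + (h/6)(k1 + 2k2 + 2k3 + k4): s = 1.0703, t = 1.9880, ds/dtau = 0.0702, dt/dtau = 1.9734


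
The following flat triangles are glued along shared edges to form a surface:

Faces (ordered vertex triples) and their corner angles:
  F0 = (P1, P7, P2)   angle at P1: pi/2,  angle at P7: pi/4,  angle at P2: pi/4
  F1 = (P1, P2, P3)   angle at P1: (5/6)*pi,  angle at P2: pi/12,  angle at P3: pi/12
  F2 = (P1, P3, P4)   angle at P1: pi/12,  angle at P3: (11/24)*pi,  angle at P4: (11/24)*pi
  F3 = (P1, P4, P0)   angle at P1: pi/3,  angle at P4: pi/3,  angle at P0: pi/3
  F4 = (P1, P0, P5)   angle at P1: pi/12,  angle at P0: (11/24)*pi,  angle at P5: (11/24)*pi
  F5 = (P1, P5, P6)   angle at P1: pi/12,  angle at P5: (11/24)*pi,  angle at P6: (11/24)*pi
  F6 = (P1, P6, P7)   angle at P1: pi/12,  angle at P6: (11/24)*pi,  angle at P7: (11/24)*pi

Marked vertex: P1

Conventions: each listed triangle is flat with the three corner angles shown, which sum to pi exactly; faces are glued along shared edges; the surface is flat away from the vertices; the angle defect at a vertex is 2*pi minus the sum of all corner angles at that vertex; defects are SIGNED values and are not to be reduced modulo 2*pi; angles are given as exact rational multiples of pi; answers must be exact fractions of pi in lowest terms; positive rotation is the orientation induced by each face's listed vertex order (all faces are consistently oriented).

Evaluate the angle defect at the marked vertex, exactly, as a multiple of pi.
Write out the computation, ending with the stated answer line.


Sum of corner angles at P1: 2*pi
defect = 2*pi - 2*pi

Answer: defect(P1) = 0


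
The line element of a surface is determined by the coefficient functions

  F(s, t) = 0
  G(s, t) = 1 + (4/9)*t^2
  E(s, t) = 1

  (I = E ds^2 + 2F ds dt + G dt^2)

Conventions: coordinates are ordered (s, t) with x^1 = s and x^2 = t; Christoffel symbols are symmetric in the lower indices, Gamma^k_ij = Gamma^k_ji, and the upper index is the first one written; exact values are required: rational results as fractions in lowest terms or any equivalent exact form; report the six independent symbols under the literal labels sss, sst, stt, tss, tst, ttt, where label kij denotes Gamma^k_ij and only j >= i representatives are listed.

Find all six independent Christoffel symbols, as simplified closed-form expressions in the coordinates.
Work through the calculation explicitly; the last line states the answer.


E = 1; F = 0; G = 1 + (4/9)*t^2
Gamma^k_ij = (1/2) g^{kl} (d_i g_jl + d_j g_il - d_l g_ij), with g^inv = (1/(EG-F^2)) [[G, -F], [-F, E]]
first partials: E_s = 0, E_t = 0, F_s = 0, F_t = 0, G_s = 0, G_t = (8/9)*t
D = EG - F^2 = 1 + (4/9)*t^2
expanded: Gamma^s_ss = (G E_s - 2F F_s + F E_t)/(2D), Gamma^s_st = (G E_t - F G_s)/(2D), Gamma^s_tt = (2G F_t - G G_s - F G_t)/(2D), Gamma^t_ss = (2E F_s - E E_t - F E_s)/(2D), Gamma^t_st = (E G_s - F E_t)/(2D), Gamma^t_tt = (E G_t - 2F F_t + F G_s)/(2D); substitute and cancel common factors

Answer: Gamma_sss = 0, Gamma_sst = 0, Gamma_stt = 0, Gamma_tss = 0, Gamma_tst = 0, Gamma_ttt = 4*t/(4*t^2 + 9)


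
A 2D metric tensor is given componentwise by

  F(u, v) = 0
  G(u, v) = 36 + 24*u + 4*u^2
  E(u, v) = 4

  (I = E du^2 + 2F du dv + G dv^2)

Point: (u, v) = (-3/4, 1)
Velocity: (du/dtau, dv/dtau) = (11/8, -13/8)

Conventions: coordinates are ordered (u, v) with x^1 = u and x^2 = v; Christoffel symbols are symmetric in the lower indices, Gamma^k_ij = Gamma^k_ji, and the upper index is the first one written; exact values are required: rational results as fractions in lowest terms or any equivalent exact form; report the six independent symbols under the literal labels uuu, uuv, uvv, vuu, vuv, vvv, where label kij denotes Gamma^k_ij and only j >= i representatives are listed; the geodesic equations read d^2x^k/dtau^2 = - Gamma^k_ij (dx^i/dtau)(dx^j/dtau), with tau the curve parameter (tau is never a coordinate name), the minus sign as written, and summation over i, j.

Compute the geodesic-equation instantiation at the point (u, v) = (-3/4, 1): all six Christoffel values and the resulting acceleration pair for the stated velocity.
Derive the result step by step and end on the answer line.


E = 4, F = 0, G = 81/4 at the point
E_u = 0, E_v = 0, F_u = 0, F_v = 0, G_u = 18, G_v = 0
EG - F^2 = 81;  g^inv = (1/81) * [[81/4, 0], [0, 4]]
first-kind symbols [ij,l] = (1/2)(d_i g_jl + d_j g_il - d_l g_ij): [uu,u] = E_u/2 = 0, [uu,v] = F_u - E_v/2 = 0, [uv,u] = E_v/2 = 0, [uv,v] = G_u/2 = 9, [vv,u] = F_v - G_u/2 = -9, [vv,v] = G_v/2 = 0
Gamma^u_ij = (G*[ij,u] - F*[ij,v])/(EG - F^2), Gamma^v_ij = (E*[ij,v] - F*[ij,u])/(EG - F^2)
Gamma_uuu = 0, Gamma_uuv = 0, Gamma_uvv = -9/4, Gamma_vuu = 0, Gamma_vuv = 4/9, Gamma_vvv = 0
d^2u/dtau^2 = -(Gamma_uuu*(11/8)^2 + 2*Gamma_uuv*(11/8)*(-13/8) + Gamma_uvv*(-13/8)^2) = 1521/256
d^2v/dtau^2 = -(Gamma_vuu*(11/8)^2 + 2*Gamma_vuv*(11/8)*(-13/8) + Gamma_vvv*(-13/8)^2) = 143/72

Answer: Gamma_uuu = 0, Gamma_uuv = 0, Gamma_uvv = -9/4, Gamma_vuu = 0, Gamma_vuv = 4/9, Gamma_vvv = 0; accelerations (d^2u/dtau^2, d^2v/dtau^2) = (1521/256, 143/72)


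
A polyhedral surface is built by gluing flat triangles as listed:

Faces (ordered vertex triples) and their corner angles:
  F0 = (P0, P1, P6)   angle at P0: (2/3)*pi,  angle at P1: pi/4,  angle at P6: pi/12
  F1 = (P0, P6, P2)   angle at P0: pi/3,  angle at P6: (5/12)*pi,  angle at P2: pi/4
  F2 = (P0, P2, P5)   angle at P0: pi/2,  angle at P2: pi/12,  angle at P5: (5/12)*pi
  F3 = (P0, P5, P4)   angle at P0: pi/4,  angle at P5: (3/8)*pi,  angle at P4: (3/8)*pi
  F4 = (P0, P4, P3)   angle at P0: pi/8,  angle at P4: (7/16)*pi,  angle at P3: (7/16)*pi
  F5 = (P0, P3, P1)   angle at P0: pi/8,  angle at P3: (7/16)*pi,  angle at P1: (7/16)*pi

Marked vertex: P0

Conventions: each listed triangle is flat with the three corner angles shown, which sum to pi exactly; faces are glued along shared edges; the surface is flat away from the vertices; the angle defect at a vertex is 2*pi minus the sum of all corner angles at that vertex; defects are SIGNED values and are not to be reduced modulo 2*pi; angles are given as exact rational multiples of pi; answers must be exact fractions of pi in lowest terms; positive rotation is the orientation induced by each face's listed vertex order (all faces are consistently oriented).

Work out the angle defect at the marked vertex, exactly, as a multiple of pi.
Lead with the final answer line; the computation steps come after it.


Answer: defect(P0) = 0

Sum of corner angles at P0: 2*pi
defect = 2*pi - 2*pi


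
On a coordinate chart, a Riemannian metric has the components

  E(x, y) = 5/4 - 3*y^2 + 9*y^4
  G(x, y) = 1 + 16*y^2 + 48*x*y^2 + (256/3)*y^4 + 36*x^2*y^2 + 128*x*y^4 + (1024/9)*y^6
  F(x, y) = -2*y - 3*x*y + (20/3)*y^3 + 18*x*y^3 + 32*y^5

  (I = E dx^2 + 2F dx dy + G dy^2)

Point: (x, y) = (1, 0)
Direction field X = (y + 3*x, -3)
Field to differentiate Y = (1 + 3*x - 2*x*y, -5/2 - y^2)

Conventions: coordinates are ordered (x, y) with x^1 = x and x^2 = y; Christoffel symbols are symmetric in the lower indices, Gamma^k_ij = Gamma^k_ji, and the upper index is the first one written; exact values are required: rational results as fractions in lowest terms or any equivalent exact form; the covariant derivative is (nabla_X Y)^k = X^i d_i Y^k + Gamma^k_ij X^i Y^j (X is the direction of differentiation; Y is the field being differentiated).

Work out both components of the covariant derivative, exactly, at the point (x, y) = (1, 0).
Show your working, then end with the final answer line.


E = 5/4, F = 0, G = 1 at the point
E_x = 0, E_y = 0, F_x = 0, F_y = -5, G_x = 0, G_y = 0
EG - F^2 = 5/4;  g^inv = (4/5) * [[1, 0], [0, 5/4]]
first-kind symbols [ij,l] = (1/2)(d_i g_jl + d_j g_il - d_l g_ij): [xx,x] = E_x/2 = 0, [xx,y] = F_x - E_y/2 = 0, [xy,x] = E_y/2 = 0, [xy,y] = G_x/2 = 0, [yy,x] = F_y - G_x/2 = -5, [yy,y] = G_y/2 = 0
Gamma^x_ij = (G*[ij,x] - F*[ij,y])/(EG - F^2), Gamma^y_ij = (E*[ij,y] - F*[ij,x])/(EG - F^2)
Gamma_xxx = 0, Gamma_xxy = 0, Gamma_xyy = -4, Gamma_yxx = 0, Gamma_yxy = 0, Gamma_yyy = 0
X = (3, -3), Y = (4, -5/2) at the point

Answer: (nabla_X Y)^x = -15, (nabla_X Y)^y = 0


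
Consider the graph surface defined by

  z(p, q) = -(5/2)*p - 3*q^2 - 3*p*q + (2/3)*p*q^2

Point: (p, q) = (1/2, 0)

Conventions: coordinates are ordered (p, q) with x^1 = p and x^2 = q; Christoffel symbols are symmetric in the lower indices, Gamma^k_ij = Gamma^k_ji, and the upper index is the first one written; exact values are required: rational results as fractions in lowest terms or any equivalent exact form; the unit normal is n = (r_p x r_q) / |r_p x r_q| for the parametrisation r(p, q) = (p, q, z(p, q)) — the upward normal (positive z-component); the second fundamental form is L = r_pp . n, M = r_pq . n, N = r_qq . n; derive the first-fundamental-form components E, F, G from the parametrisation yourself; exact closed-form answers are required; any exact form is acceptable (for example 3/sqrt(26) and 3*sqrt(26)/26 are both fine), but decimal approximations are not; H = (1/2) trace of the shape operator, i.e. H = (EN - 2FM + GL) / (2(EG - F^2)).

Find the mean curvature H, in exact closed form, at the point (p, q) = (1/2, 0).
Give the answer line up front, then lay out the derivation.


Answer: H = -97*sqrt(38)/2166

z_p = -5/2, z_q = -3/2, z_pp = 0, z_pq = -3, z_qq = -16/3
E = 29/4, F = 15/4, G = 13/4; answer radicand W^2 = 19/2
unnormalised second-form numerators: l = 0, m = -3, n = -16/3; L = l/sqrt(19/2), and similarly M = m/sqrt(W^2), N = n/sqrt(W^2)
H = (E*n - 2*F*m + G*l) / (2*(EG - F^2)*sqrt(W^2)); E*n - 2*F*m + G*l = -97/6, EG - F^2 = 19/2, so H = (-97/114)/sqrt(19/2)


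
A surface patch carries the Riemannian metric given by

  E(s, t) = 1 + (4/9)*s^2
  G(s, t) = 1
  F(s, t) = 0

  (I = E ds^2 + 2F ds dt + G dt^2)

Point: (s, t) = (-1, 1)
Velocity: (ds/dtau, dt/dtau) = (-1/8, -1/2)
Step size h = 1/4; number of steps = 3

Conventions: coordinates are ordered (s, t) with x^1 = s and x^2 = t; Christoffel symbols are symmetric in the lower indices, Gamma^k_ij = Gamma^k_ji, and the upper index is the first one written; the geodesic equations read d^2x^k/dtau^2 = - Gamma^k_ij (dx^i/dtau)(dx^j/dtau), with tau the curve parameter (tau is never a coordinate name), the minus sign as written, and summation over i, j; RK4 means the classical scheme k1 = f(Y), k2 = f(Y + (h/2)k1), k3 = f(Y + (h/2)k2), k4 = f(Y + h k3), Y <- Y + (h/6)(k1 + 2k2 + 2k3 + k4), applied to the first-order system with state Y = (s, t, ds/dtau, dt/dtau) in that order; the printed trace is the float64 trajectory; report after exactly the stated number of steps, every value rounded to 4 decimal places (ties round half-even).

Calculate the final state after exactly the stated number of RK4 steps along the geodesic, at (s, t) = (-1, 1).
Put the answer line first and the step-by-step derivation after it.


Answer: s = -1.0924, t = 0.6250, ds/dtau = -0.1214, dt/dtau = -0.5000

f(Y) = (ds/dtau, dt/dtau, -Gamma^s_ij Y'^i Y'^j, -Gamma^t_ij Y'^i Y'^j) with the Gammas evaluated at the stage position; h = 0.250000; intermediate values shown to 6 dp
step 0: s = -1.0000, t = 1.0000, ds/dtau = -0.1250, dt/dtau = -0.5000
step 1:
  k1: at (s, t) = (-1.000000, 1.000000), (ds/dtau, dt/dtau) = (-0.125000, -0.500000); Gamma_sss = -0.307692, Gamma_sst = 0.000000, Gamma_stt = 0.000000, Gamma_tss = 0.000000, Gamma_tst = 0.000000, Gamma_ttt = 0.000000; k1 = (-0.125000, -0.500000, 0.004808, 0.000000)
  k2: at (s, t) = (-1.015625, 0.937500), (ds/dtau, dt/dtau) = (-0.124399, -0.500000); Gamma_sss = -0.309501, Gamma_sst = 0.000000, Gamma_stt = 0.000000, Gamma_tss = 0.000000, Gamma_tst = 0.000000, Gamma_ttt = 0.000000; k2 = (-0.124399, -0.500000, 0.004790, 0.000000)
  k3: at (s, t) = (-1.015550, 0.937500), (ds/dtau, dt/dtau) = (-0.124401, -0.500000); Gamma_sss = -0.309492, Gamma_sst = 0.000000, Gamma_stt = 0.000000, Gamma_tss = 0.000000, Gamma_tst = 0.000000, Gamma_ttt = 0.000000; k3 = (-0.124401, -0.500000, 0.004790, 0.000000)
  k4: at (s, t) = (-1.031100, 0.875000), (ds/dtau, dt/dtau) = (-0.123803, -0.500000); Gamma_sss = -0.311213, Gamma_sst = 0.000000, Gamma_stt = 0.000000, Gamma_tss = 0.000000, Gamma_tst = 0.000000, Gamma_ttt = 0.000000; k4 = (-0.123803, -0.500000, 0.004770, 0.000000)
  Y <- Y + (h/6)(k1 + 2k2 + 2k3 + k4): s = -1.0311, t = 0.8750, ds/dtau = -0.1238, dt/dtau = -0.5000
step 2:
  k1: at (s, t) = (-1.031100, 0.875000), (ds/dtau, dt/dtau) = (-0.123803, -0.500000); Gamma_sss = -0.311213, Gamma_sst = 0.000000, Gamma_stt = 0.000000, Gamma_tss = 0.000000, Gamma_tst = 0.000000, Gamma_ttt = 0.000000; k1 = (-0.123803, -0.500000, 0.004770, 0.000000)
  k2: at (s, t) = (-1.046575, 0.812500), (ds/dtau, dt/dtau) = (-0.123206, -0.500000); Gamma_sss = -0.312848, Gamma_sst = 0.000000, Gamma_stt = 0.000000, Gamma_tss = 0.000000, Gamma_tst = 0.000000, Gamma_ttt = 0.000000; k2 = (-0.123206, -0.500000, 0.004749, 0.000000)
  k3: at (s, t) = (-1.046501, 0.812500), (ds/dtau, dt/dtau) = (-0.123209, -0.500000); Gamma_sss = -0.312840, Gamma_sst = 0.000000, Gamma_stt = 0.000000, Gamma_tss = 0.000000, Gamma_tst = 0.000000, Gamma_ttt = 0.000000; k3 = (-0.123209, -0.500000, 0.004749, 0.000000)
  k4: at (s, t) = (-1.061902, 0.750000), (ds/dtau, dt/dtau) = (-0.122615, -0.500000); Gamma_sss = -0.314392, Gamma_sst = 0.000000, Gamma_stt = 0.000000, Gamma_tss = 0.000000, Gamma_tst = 0.000000, Gamma_ttt = 0.000000; k4 = (-0.122615, -0.500000, 0.004727, 0.000000)
  Y <- Y + (h/6)(k1 + 2k2 + 2k3 + k4): s = -1.0619, t = 0.7500, ds/dtau = -0.1226, dt/dtau = -0.5000
step 3:
  k1: at (s, t) = (-1.061902, 0.750000), (ds/dtau, dt/dtau) = (-0.122615, -0.500000); Gamma_sss = -0.314392, Gamma_sst = 0.000000, Gamma_stt = 0.000000, Gamma_tss = 0.000000, Gamma_tst = 0.000000, Gamma_ttt = 0.000000; k1 = (-0.122615, -0.500000, 0.004727, 0.000000)
  k2: at (s, t) = (-1.077229, 0.687500), (ds/dtau, dt/dtau) = (-0.122025, -0.500000); Gamma_sss = -0.315864, Gamma_sst = 0.000000, Gamma_stt = 0.000000, Gamma_tss = 0.000000, Gamma_tst = 0.000000, Gamma_ttt = 0.000000; k2 = (-0.122025, -0.500000, 0.004703, 0.000000)
  k3: at (s, t) = (-1.077155, 0.687500), (ds/dtau, dt/dtau) = (-0.122028, -0.500000); Gamma_sss = -0.315857, Gamma_sst = 0.000000, Gamma_stt = 0.000000, Gamma_tss = 0.000000, Gamma_tst = 0.000000, Gamma_ttt = 0.000000; k3 = (-0.122028, -0.500000, 0.004703, 0.000000)
  k4: at (s, t) = (-1.092409, 0.625000), (ds/dtau, dt/dtau) = (-0.121440, -0.500000); Gamma_sss = -0.317251, Gamma_sst = 0.000000, Gamma_stt = 0.000000, Gamma_tss = 0.000000, Gamma_tst = 0.000000, Gamma_ttt = 0.000000; k4 = (-0.121440, -0.500000, 0.004679, 0.000000)
  Y <- Y + (h/6)(k1 + 2k2 + 2k3 + k4): s = -1.0924, t = 0.6250, ds/dtau = -0.1214, dt/dtau = -0.5000


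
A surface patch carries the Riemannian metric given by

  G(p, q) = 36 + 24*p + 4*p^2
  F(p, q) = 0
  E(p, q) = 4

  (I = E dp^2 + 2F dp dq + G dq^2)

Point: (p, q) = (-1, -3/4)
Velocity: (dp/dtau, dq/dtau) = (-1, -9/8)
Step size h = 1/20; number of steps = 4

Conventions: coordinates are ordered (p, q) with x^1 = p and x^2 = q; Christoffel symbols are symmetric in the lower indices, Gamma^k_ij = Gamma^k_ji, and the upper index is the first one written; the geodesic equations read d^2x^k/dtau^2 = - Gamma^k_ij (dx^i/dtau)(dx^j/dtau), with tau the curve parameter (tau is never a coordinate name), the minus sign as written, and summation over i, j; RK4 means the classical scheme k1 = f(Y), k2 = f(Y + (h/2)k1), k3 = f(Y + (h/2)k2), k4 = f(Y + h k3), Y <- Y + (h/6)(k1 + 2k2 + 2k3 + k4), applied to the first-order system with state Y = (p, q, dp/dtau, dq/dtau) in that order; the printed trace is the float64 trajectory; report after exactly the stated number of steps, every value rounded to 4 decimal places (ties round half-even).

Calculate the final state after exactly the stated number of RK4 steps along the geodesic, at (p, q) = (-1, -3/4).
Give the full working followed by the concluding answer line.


f(Y) = (dp/dtau, dq/dtau, -Gamma^p_ij Y'^i Y'^j, -Gamma^q_ij Y'^i Y'^j) with the Gammas evaluated at the stage position; h = 0.050000; intermediate values shown to 6 dp
step 0: p = -1.0000, q = -0.7500, dp/dtau = -1.0000, dq/dtau = -1.1250
step 1:
  k1: at (p, q) = (-1.000000, -0.750000), (dp/dtau, dq/dtau) = (-1.000000, -1.125000); Gamma_ppp = 0.000000, Gamma_ppq = 0.000000, Gamma_pqq = -2.000000, Gamma_qpp = 0.000000, Gamma_qpq = 0.500000, Gamma_qqq = 0.000000; k1 = (-1.000000, -1.125000, 2.531250, -1.125000)
  k2: at (p, q) = (-1.025000, -0.778125), (dp/dtau, dq/dtau) = (-0.936719, -1.153125); Gamma_ppp = 0.000000, Gamma_ppq = 0.000000, Gamma_pqq = -1.975000, Gamma_qpp = 0.000000, Gamma_qpq = 0.506329, Gamma_qqq = 0.000000; k2 = (-0.936719, -1.153125, 2.626152, -1.093827)
  k3: at (p, q) = (-1.023418, -0.778828), (dp/dtau, dq/dtau) = (-0.934346, -1.152346); Gamma_ppp = 0.000000, Gamma_ppq = 0.000000, Gamma_pqq = -1.976582, Gamma_qpp = 0.000000, Gamma_qpq = 0.505924, Gamma_qqq = 0.000000; k3 = (-0.934346, -1.152346, 2.624704, -1.089446)
  k4: at (p, q) = (-1.046717, -0.807617), (dp/dtau, dq/dtau) = (-0.868765, -1.179472); Gamma_ppp = 0.000000, Gamma_ppq = 0.000000, Gamma_pqq = -1.953283, Gamma_qpp = 0.000000, Gamma_qpq = 0.511959, Gamma_qqq = 0.000000; k4 = (-0.868765, -1.179472, 2.717319, -1.049192)
  Y <- Y + (h/6)(k1 + 2k2 + 2k3 + k4): p = -1.0468, q = -0.8076, dp/dtau = -0.8687, dq/dtau = -1.1795
step 2:
  k1: at (p, q) = (-1.046757, -0.807628), (dp/dtau, dq/dtau) = (-0.868748, -1.179506); Gamma_ppp = 0.000000, Gamma_ppq = 0.000000, Gamma_pqq = -1.953243, Gamma_qpp = 0.000000, Gamma_qpq = 0.511969, Gamma_qqq = 0.000000; k1 = (-0.868748, -1.179506, 2.717419, -1.049223)
  k2: at (p, q) = (-1.068476, -0.837116), (dp/dtau, dq/dtau) = (-0.800812, -1.205737); Gamma_ppp = 0.000000, Gamma_ppq = 0.000000, Gamma_pqq = -1.931524, Gamma_qpp = 0.000000, Gamma_qpq = 0.517726, Gamma_qqq = 0.000000; k2 = (-0.800812, -1.205737, 2.808051, -0.999800)
  k3: at (p, q) = (-1.066778, -0.837772), (dp/dtau, dq/dtau) = (-0.798546, -1.204501); Gamma_ppp = 0.000000, Gamma_ppq = 0.000000, Gamma_pqq = -1.933222, Gamma_qpp = 0.000000, Gamma_qpq = 0.517271, Gamma_qqq = 0.000000; k3 = (-0.798546, -1.204501, 2.804763, -0.995074)
  k4: at (p, q) = (-1.086685, -0.867854), (dp/dtau, dq/dtau) = (-0.728509, -1.229260); Gamma_ppp = 0.000000, Gamma_ppq = 0.000000, Gamma_pqq = -1.913315, Gamma_qpp = 0.000000, Gamma_qpq = 0.522653, Gamma_qqq = 0.000000; k4 = (-0.728509, -1.229260, 2.891172, -0.936100)
  Y <- Y + (h/6)(k1 + 2k2 + 2k3 + k4): p = -1.0867, q = -0.8679, dp/dtau = -0.7285, dq/dtau = -1.2293
step 3:
  k1: at (p, q) = (-1.086724, -0.867872), (dp/dtau, dq/dtau) = (-0.728462, -1.229298); Gamma_ppp = 0.000000, Gamma_ppq = 0.000000, Gamma_pqq = -1.913276, Gamma_qpp = 0.000000, Gamma_qpq = 0.522664, Gamma_qqq = 0.000000; k1 = (-0.728462, -1.229298, 2.891294, -0.936088)
  k2: at (p, q) = (-1.104935, -0.898605), (dp/dtau, dq/dtau) = (-0.656180, -1.252701); Gamma_ppp = 0.000000, Gamma_ppq = 0.000000, Gamma_pqq = -1.895065, Gamma_qpp = 0.000000, Gamma_qpq = 0.527687, Gamma_qqq = 0.000000; k2 = (-0.656180, -1.252701, 2.973847, -0.867514)
  k3: at (p, q) = (-1.103128, -0.899190), (dp/dtau, dq/dtau) = (-0.654116, -1.250986); Gamma_ppp = 0.000000, Gamma_ppq = 0.000000, Gamma_pqq = -1.896872, Gamma_qpp = 0.000000, Gamma_qpq = 0.527184, Gamma_qqq = 0.000000; k3 = (-0.654116, -1.250986, 2.968541, -0.862779)
  k4: at (p, q) = (-1.119430, -0.930421), (dp/dtau, dq/dtau) = (-0.580035, -1.272437); Gamma_ppp = 0.000000, Gamma_ppq = 0.000000, Gamma_pqq = -1.880570, Gamma_qpp = 0.000000, Gamma_qpq = 0.531754, Gamma_qqq = 0.000000; k4 = (-0.580035, -1.272437, 3.044825, -0.784931)
  Y <- Y + (h/6)(k1 + 2k2 + 2k3 + k4): p = -1.1195, q = -0.9304, dp/dtau = -0.5800, dq/dtau = -1.2725
step 4:
  k1: at (p, q) = (-1.119466, -0.930448), (dp/dtau, dq/dtau) = (-0.579955, -1.272478); Gamma_ppp = 0.000000, Gamma_ppq = 0.000000, Gamma_pqq = -1.880534, Gamma_qpp = 0.000000, Gamma_qpq = 0.531764, Gamma_qqq = 0.000000; k1 = (-0.579955, -1.272478, 3.044963, -0.784863)
  k2: at (p, q) = (-1.133965, -0.962260), (dp/dtau, dq/dtau) = (-0.503831, -1.292100); Gamma_ppp = 0.000000, Gamma_ppq = 0.000000, Gamma_pqq = -1.866035, Gamma_qpp = 0.000000, Gamma_qpq = 0.535896, Gamma_qqq = 0.000000; k2 = (-0.503831, -1.292100, 3.115387, -0.697736)
  k3: at (p, q) = (-1.132062, -0.962751), (dp/dtau, dq/dtau) = (-0.502070, -1.289922); Gamma_ppp = 0.000000, Gamma_ppq = 0.000000, Gamma_pqq = -1.867938, Gamma_qpp = 0.000000, Gamma_qpq = 0.535350, Gamma_qqq = 0.000000; k3 = (-0.502070, -1.289922, 3.108059, -0.693419)
  k4: at (p, q) = (-1.144570, -0.994944), (dp/dtau, dq/dtau) = (-0.424552, -1.307149); Gamma_ppp = 0.000000, Gamma_ppq = 0.000000, Gamma_pqq = -1.855430, Gamma_qpp = 0.000000, Gamma_qpq = 0.538959, Gamma_qqq = 0.000000; k4 = (-0.424552, -1.307149, 3.170261, -0.598193)
  Y <- Y + (h/6)(k1 + 2k2 + 2k3 + k4): p = -1.1446, q = -0.9950, dp/dtau = -0.4244, dq/dtau = -1.3072

Answer: p = -1.1446, q = -0.9950, dp/dtau = -0.4244, dq/dtau = -1.3072


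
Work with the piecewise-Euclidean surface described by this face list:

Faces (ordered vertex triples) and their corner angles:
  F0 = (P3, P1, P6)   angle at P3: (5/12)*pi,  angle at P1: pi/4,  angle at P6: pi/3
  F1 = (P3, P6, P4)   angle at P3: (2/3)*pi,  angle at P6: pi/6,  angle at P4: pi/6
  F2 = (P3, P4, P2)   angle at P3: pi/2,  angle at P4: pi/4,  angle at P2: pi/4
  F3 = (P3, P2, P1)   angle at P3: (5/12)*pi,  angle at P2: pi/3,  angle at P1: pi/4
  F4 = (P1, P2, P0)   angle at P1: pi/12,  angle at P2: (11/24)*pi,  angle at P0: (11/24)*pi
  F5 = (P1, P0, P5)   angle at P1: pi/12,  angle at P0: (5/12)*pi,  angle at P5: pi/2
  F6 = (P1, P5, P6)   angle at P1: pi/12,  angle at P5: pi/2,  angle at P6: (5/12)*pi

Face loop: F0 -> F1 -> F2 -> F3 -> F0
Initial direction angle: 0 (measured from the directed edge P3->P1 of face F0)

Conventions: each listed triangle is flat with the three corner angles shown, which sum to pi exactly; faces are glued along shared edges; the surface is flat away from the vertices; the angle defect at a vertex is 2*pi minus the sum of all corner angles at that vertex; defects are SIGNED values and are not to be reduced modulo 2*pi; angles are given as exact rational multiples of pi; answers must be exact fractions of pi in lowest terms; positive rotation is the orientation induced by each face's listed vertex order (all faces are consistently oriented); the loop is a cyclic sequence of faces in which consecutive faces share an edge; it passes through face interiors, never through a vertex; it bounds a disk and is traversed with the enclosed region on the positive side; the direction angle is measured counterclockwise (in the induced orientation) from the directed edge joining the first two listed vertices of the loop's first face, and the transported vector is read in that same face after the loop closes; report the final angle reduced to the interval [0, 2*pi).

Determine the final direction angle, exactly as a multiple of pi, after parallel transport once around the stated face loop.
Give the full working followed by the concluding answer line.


enclosed vertex P3: corner angles sum to 2*pi, defect = 2*pi - 2*pi = 0
transport around the loop rotates by the sum of enclosed defects; add to the initial angle mod 2*pi
final angle = 0 + 0 = 0 (mod 2*pi)

Answer: final direction angle = 0


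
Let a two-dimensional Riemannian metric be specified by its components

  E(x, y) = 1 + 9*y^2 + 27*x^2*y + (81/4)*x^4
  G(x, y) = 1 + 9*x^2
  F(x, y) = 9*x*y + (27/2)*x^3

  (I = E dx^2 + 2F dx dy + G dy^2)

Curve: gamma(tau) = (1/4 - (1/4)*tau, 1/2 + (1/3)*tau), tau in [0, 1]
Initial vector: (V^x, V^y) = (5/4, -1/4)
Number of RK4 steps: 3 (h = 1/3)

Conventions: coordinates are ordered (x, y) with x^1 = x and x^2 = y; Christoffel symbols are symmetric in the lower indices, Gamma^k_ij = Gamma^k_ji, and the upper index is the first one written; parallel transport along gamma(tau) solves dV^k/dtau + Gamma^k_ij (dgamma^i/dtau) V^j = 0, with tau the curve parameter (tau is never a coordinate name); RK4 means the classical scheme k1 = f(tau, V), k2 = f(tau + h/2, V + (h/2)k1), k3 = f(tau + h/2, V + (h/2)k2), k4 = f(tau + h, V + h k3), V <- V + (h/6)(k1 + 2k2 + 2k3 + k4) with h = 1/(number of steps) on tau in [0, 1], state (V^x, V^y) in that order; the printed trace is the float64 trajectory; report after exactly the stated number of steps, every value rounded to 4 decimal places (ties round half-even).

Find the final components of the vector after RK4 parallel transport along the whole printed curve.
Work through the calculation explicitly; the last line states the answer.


gamma'(tau) = (-1/4, 1/3); f(tau, V)^k = -Gamma^k_ij(gamma(tau)) gamma'^i(tau) V^j; h = 1/3; intermediate values shown to 6 dp
curve data and Christoffel symbols at the stage parameters:
  tau = 0.000000: gamma = (0.250000, 0.500000), gamma' = (-0.250000, 0.333333); Gamma_xxx = 0.846360, Gamma_xxy = 1.128480, Gamma_xyy = 0.000000, Gamma_yxx = 0.356362, Gamma_yxy = 0.475150, Gamma_yyy = 0.000000
  tau = 0.166667: gamma = (0.208333, 0.555556), gamma' = (-0.250000, 0.333333); Gamma_xxx = 0.718712, Gamma_xxy = 1.149940, Gamma_xyy = 0.000000, Gamma_yxx = 0.241246, Gamma_yxy = 0.385994, Gamma_yyy = 0.000000
  tau = 0.333333: gamma = (0.166667, 0.611111), gamma' = (-0.250000, 0.333333); Gamma_xxx = 0.577672, Gamma_xxy = 1.155343, Gamma_xyy = 0.000000, Gamma_yxx = 0.147491, Gamma_yxy = 0.294981, Gamma_yyy = 0.000000
  tau = 0.500000: gamma = (0.125000, 0.666667), gamma' = (-0.250000, 0.333333); Gamma_xxx = 0.429184, Gamma_xxy = 1.144490, Gamma_xyy = 0.000000, Gamma_yxx = 0.077739, Gamma_yxy = 0.207304, Gamma_yyy = 0.000000
  tau = 0.666667: gamma = (0.083333, 0.722222), gamma' = (-0.250000, 0.333333); Gamma_xxx = 0.279712, Gamma_xxy = 1.118848, Gamma_xyy = 0.000000, Gamma_yxx = 0.031816, Gamma_yxy = 0.127262, Gamma_yyy = 0.000000
  tau = 0.833333: gamma = (0.041667, 0.777778), gamma' = (-0.250000, 0.333333); Gamma_xxx = 0.135137, Gamma_xxy = 1.081096, Gamma_xyy = 0.000000, Gamma_yxx = 0.007215, Gamma_yxy = 0.057723, Gamma_yyy = 0.000000
  tau = 1.000000: gamma = (0.000000, 0.833333), gamma' = (-0.250000, 0.333333); Gamma_xxx = 0.000000, Gamma_xxy = 1.034483, Gamma_xyy = 0.000000, Gamma_yxx = 0.000000, Gamma_yxy = 0.000000, Gamma_yyy = 0.000000
step 0: V^x = 1.2500, V^y = -0.2500
step 1: k1 = (-0.276243, -0.116313), k2 = (-0.322613, -0.108290), k3 = (-0.320655, -0.107632), k4 = (-0.357715, -0.091332); V <- V + (h/6)(k1 + 2k2 + 2k3 + k4): V^x = 1.1433, V^y = -0.2855
step 2: k1 = (-0.357660, -0.091317), k2 = (-0.383200, -0.069410), k3 = (-0.380989, -0.069009), k4 = (-0.394263, -0.044845); V <- V + (h/6)(k1 + 2k2 + 2k3 + k4): V^x = 1.0166, V^y = -0.3085
step 3: k1 = (-0.394342, -0.044854), k2 = (-0.395938, -0.021140), k3 = (-0.394783, -0.021079), k4 = (-0.386776, 0.000000); V <- V + (h/6)(k1 + 2k2 + 2k3 + k4): V^x = 0.8854, V^y = -0.3157

Answer: V^x = 0.8854, V^y = -0.3157


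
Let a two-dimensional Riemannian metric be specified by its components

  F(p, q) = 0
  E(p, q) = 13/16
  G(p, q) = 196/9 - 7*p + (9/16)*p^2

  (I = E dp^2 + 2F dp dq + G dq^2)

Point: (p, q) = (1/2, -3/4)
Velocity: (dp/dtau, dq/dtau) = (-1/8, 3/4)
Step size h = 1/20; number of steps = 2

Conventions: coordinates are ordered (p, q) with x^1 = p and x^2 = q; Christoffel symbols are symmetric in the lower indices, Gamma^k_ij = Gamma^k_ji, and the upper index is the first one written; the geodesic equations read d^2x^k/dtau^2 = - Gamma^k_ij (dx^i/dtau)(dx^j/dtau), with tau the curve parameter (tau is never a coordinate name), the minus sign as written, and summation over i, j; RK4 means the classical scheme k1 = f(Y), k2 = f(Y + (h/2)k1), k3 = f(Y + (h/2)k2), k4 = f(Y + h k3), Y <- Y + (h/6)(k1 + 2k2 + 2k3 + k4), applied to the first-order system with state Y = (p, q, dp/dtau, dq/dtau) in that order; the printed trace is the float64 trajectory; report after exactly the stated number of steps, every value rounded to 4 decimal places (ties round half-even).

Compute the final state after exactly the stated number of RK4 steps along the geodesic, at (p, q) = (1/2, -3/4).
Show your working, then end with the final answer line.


f(Y) = (dp/dtau, dq/dtau, -Gamma^p_ij Y'^i Y'^j, -Gamma^q_ij Y'^i Y'^j) with the Gammas evaluated at the stage position; h = 0.050000; intermediate values shown to 6 dp
step 0: p = 0.5000, q = -0.7500, dp/dtau = -0.1250, dq/dtau = 0.7500
step 1:
  k1: at (p, q) = (0.500000, -0.750000), (dp/dtau, dq/dtau) = (-0.125000, 0.750000); Gamma_ppp = 0.000000, Gamma_ppq = 0.000000, Gamma_pqq = 3.961538, Gamma_qpp = 0.000000, Gamma_qpq = -0.174757, Gamma_qqq = 0.000000; k1 = (-0.125000, 0.750000, -2.228365, -0.032767)
  k2: at (p, q) = (0.496875, -0.731250), (dp/dtau, dq/dtau) = (-0.180709, 0.749181); Gamma_ppp = 0.000000, Gamma_ppq = 0.000000, Gamma_pqq = 3.963702, Gamma_qpp = 0.000000, Gamma_qpq = -0.174662, Gamma_qqq = 0.000000; k2 = (-0.180709, 0.749181, -2.224715, -0.047293)
  k3: at (p, q) = (0.495482, -0.731270), (dp/dtau, dq/dtau) = (-0.180618, 0.748818); Gamma_ppp = 0.000000, Gamma_ppq = 0.000000, Gamma_pqq = 3.964666, Gamma_qpp = 0.000000, Gamma_qpq = -0.174619, Gamma_qqq = 0.000000; k3 = (-0.180618, 0.748818, -2.223099, -0.047235)
  k4: at (p, q) = (0.490969, -0.712559), (dp/dtau, dq/dtau) = (-0.236155, 0.747638); Gamma_ppp = 0.000000, Gamma_ppq = 0.000000, Gamma_pqq = 3.967791, Gamma_qpp = 0.000000, Gamma_qpq = -0.174482, Gamma_qqq = 0.000000; k4 = (-0.236155, 0.747638, -2.217848, -0.061613)
  Y <- Y + (h/6)(k1 + 2k2 + 2k3 + k4): p = 0.4910, q = -0.7126, dp/dtau = -0.2362, dq/dtau = 0.7476
step 2:
  k1: at (p, q) = (0.490968, -0.712553), (dp/dtau, dq/dtau) = (-0.236182, 0.747638); Gamma_ppp = 0.000000, Gamma_ppq = 0.000000, Gamma_pqq = 3.967791, Gamma_qpp = 0.000000, Gamma_qpq = -0.174482, Gamma_qqq = 0.000000; k1 = (-0.236182, 0.747638, -2.217847, -0.061620)
  k2: at (p, q) = (0.485064, -0.693862), (dp/dtau, dq/dtau) = (-0.291628, 0.746098); Gamma_ppp = 0.000000, Gamma_ppq = 0.000000, Gamma_pqq = 3.971879, Gamma_qpp = 0.000000, Gamma_qpq = -0.174302, Gamma_qqq = 0.000000; k2 = (-0.291628, 0.746098, -2.210992, -0.075850)
  k3: at (p, q) = (0.483678, -0.693901), (dp/dtau, dq/dtau) = (-0.291457, 0.745742); Gamma_ppp = 0.000000, Gamma_ppq = 0.000000, Gamma_pqq = 3.972839, Gamma_qpp = 0.000000, Gamma_qpq = -0.174260, Gamma_qqq = 0.000000; k3 = (-0.291457, 0.745742, -2.209418, -0.075751)
  k4: at (p, q) = (0.476395, -0.675266), (dp/dtau, dq/dtau) = (-0.346653, 0.743850); Gamma_ppp = 0.000000, Gamma_ppq = 0.000000, Gamma_pqq = 3.977880, Gamma_qpp = 0.000000, Gamma_qpq = -0.174039, Gamma_qqq = 0.000000; k4 = (-0.346653, 0.743850, -2.201015, -0.089755)
  Y <- Y + (h/6)(k1 + 2k2 + 2k3 + k4): p = 0.4764, q = -0.6753, dp/dtau = -0.3467, dq/dtau = 0.7438

Answer: p = 0.4764, q = -0.6753, dp/dtau = -0.3467, dq/dtau = 0.7438


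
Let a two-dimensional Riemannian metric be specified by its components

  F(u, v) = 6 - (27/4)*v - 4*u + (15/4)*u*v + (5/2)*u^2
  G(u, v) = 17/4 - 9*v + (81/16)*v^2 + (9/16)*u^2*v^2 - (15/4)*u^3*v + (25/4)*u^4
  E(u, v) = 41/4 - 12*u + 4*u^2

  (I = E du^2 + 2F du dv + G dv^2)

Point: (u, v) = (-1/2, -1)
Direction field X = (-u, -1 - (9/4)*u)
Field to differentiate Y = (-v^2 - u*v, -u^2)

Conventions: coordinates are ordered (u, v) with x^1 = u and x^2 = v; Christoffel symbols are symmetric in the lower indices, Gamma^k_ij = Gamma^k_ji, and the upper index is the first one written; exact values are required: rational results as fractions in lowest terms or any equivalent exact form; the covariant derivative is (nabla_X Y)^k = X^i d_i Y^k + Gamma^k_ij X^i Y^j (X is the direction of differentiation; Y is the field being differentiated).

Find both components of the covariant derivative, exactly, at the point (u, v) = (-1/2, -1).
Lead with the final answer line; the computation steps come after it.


Answer: (nabla_X Y)^u = -6385/13248, (nabla_X Y)^v = 2485/1152

E = 69/4, F = 69/4, G = 147/8 at the point
E_u = -16, E_v = 0, F_u = -41/4, F_v = -69/8, G_u = -7/8, G_v = -303/16
EG - F^2 = 621/32;  g^inv = (32/621) * [[147/8, -69/4], [-69/4, 69/4]]
first-kind symbols [ij,l] = (1/2)(d_i g_jl + d_j g_il - d_l g_ij): [uu,u] = E_u/2 = -8, [uu,v] = F_u - E_v/2 = -41/4, [uv,u] = E_v/2 = 0, [uv,v] = G_u/2 = -7/16, [vv,u] = F_v - G_u/2 = -131/16, [vv,v] = G_v/2 = -303/32
Gamma^u_ij = (G*[ij,u] - F*[ij,v])/(EG - F^2), Gamma^v_ij = (E*[ij,v] - F*[ij,u])/(EG - F^2)
Gamma_uuu = 106/69, Gamma_uuv = 7/18, Gamma_uvv = 275/414, Gamma_vuu = -2, Gamma_vuv = -7/18, Gamma_vvv = -41/36
X = (1/2, 1/8), Y = (-3/2, -1/4) at the point


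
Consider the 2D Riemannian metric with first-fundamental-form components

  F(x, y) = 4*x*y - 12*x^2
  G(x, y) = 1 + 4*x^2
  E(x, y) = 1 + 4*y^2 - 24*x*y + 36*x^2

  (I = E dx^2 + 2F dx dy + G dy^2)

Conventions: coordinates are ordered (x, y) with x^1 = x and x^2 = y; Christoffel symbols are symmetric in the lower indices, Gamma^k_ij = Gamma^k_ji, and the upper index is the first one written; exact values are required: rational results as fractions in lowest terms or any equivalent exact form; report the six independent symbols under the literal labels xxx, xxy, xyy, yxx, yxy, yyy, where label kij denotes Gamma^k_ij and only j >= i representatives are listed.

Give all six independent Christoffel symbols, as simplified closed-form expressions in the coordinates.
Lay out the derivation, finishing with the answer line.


E = 1 + 4*y^2 - 24*x*y + 36*x^2; F = 4*x*y - 12*x^2; G = 1 + 4*x^2
Gamma^k_ij = (1/2) g^{kl} (d_i g_jl + d_j g_il - d_l g_ij), with g^inv = (1/(EG-F^2)) [[G, -F], [-F, E]]
first partials: E_x = -24*y + 72*x, E_y = 8*y - 24*x, F_x = 4*y - 24*x, F_y = 4*x, G_x = 8*x, G_y = 0
D = EG - F^2 = 1 + 4*y^2 - 24*x*y + 40*x^2
expanded: Gamma^x_xx = (G E_x - 2F F_x + F E_y)/(2D), Gamma^x_xy = (G E_y - F G_x)/(2D), Gamma^x_yy = (2G F_y - G G_x - F G_y)/(2D), Gamma^y_xx = (2E F_x - E E_y - F E_x)/(2D), Gamma^y_xy = (E G_x - F E_y)/(2D), Gamma^y_yy = (E G_y - 2F F_y + F G_x)/(2D); substitute and cancel common factors

Answer: Gamma_xxx = (36*x - 12*y)/(40*x^2 - 24*x*y + 4*y^2 + 1), Gamma_xxy = (-12*x + 4*y)/(40*x^2 - 24*x*y + 4*y^2 + 1), Gamma_xyy = 0, Gamma_yxx = -12*x/(40*x^2 - 24*x*y + 4*y^2 + 1), Gamma_yxy = 4*x/(40*x^2 - 24*x*y + 4*y^2 + 1), Gamma_yyy = 0


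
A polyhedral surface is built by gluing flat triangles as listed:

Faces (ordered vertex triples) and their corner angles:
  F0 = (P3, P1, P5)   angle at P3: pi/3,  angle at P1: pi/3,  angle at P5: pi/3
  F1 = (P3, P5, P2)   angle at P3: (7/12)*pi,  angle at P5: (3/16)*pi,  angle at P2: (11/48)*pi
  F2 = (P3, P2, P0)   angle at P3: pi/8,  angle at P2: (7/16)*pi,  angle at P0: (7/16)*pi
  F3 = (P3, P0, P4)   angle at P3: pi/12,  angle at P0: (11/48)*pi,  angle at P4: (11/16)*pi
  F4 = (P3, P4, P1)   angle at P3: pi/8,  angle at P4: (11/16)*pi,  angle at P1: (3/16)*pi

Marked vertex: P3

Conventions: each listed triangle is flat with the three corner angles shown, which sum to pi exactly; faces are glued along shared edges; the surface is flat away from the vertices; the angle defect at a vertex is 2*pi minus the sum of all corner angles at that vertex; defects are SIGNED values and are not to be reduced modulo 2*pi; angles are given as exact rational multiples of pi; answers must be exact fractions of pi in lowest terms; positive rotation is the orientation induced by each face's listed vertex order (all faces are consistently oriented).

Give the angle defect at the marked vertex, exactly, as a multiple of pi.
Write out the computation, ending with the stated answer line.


Sum of corner angles at P3: (5/4)*pi
defect = 2*pi - (5/4)*pi

Answer: defect(P3) = (3/4)*pi


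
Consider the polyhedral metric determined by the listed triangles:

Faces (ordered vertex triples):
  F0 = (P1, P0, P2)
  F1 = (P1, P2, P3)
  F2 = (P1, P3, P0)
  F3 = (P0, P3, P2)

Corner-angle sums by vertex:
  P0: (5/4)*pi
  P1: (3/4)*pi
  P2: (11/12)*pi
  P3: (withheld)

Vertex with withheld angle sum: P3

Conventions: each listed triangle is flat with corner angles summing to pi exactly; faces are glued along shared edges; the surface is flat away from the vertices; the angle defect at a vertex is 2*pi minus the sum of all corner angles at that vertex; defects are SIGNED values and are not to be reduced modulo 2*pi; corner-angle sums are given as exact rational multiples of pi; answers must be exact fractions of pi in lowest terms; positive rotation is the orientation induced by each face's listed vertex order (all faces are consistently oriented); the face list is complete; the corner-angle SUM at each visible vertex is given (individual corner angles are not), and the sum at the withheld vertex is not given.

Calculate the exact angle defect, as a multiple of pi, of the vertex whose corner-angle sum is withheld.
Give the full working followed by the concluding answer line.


V = 4, E = 6, F = 4; chi = V - E + F = 2
Gauss-Bonnet: total defect = 2*pi*chi = 4*pi; visible defects sum to (37/12)*pi

Answer: defect(P3) = (11/12)*pi
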